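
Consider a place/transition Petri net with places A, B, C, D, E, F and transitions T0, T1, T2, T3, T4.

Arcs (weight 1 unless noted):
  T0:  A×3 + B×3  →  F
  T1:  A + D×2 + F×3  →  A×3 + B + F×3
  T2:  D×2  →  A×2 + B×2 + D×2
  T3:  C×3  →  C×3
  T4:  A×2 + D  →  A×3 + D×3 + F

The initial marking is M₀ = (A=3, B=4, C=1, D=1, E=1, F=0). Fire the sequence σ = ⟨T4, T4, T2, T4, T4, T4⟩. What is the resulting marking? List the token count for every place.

step 1: fire T4:  (A=3, B=4, C=1, D=1, E=1, F=0) → (A=4, B=4, C=1, D=3, E=1, F=1)
step 2: fire T4:  (A=4, B=4, C=1, D=3, E=1, F=1) → (A=5, B=4, C=1, D=5, E=1, F=2)
step 3: fire T2:  (A=5, B=4, C=1, D=5, E=1, F=2) → (A=7, B=6, C=1, D=5, E=1, F=2)
step 4: fire T4:  (A=7, B=6, C=1, D=5, E=1, F=2) → (A=8, B=6, C=1, D=7, E=1, F=3)
step 5: fire T4:  (A=8, B=6, C=1, D=7, E=1, F=3) → (A=9, B=6, C=1, D=9, E=1, F=4)
step 6: fire T4:  (A=9, B=6, C=1, D=9, E=1, F=4) → (A=10, B=6, C=1, D=11, E=1, F=5)

(A=10, B=6, C=1, D=11, E=1, F=5)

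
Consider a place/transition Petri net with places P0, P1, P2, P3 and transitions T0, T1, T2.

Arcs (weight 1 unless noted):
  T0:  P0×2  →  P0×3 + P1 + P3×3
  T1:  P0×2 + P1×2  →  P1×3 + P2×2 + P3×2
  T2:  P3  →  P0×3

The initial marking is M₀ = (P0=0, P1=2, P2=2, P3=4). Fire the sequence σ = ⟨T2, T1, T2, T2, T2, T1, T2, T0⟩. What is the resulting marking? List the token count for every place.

(P0=12, P1=5, P2=6, P3=6)

step 1: fire T2:  (P0=0, P1=2, P2=2, P3=4) → (P0=3, P1=2, P2=2, P3=3)
step 2: fire T1:  (P0=3, P1=2, P2=2, P3=3) → (P0=1, P1=3, P2=4, P3=5)
step 3: fire T2:  (P0=1, P1=3, P2=4, P3=5) → (P0=4, P1=3, P2=4, P3=4)
step 4: fire T2:  (P0=4, P1=3, P2=4, P3=4) → (P0=7, P1=3, P2=4, P3=3)
step 5: fire T2:  (P0=7, P1=3, P2=4, P3=3) → (P0=10, P1=3, P2=4, P3=2)
step 6: fire T1:  (P0=10, P1=3, P2=4, P3=2) → (P0=8, P1=4, P2=6, P3=4)
step 7: fire T2:  (P0=8, P1=4, P2=6, P3=4) → (P0=11, P1=4, P2=6, P3=3)
step 8: fire T0:  (P0=11, P1=4, P2=6, P3=3) → (P0=12, P1=5, P2=6, P3=6)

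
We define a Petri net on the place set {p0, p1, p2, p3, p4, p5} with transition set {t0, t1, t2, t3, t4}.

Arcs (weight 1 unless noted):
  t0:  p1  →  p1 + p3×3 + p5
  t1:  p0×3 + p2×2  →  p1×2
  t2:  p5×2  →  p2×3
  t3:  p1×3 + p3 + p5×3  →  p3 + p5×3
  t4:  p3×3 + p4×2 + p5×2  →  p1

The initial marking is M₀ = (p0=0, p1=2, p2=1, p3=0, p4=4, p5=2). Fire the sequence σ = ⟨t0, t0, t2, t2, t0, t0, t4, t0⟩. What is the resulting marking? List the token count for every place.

(p0=0, p1=3, p2=7, p3=12, p4=2, p5=1)

step 1: fire t0:  (p0=0, p1=2, p2=1, p3=0, p4=4, p5=2) → (p0=0, p1=2, p2=1, p3=3, p4=4, p5=3)
step 2: fire t0:  (p0=0, p1=2, p2=1, p3=3, p4=4, p5=3) → (p0=0, p1=2, p2=1, p3=6, p4=4, p5=4)
step 3: fire t2:  (p0=0, p1=2, p2=1, p3=6, p4=4, p5=4) → (p0=0, p1=2, p2=4, p3=6, p4=4, p5=2)
step 4: fire t2:  (p0=0, p1=2, p2=4, p3=6, p4=4, p5=2) → (p0=0, p1=2, p2=7, p3=6, p4=4, p5=0)
step 5: fire t0:  (p0=0, p1=2, p2=7, p3=6, p4=4, p5=0) → (p0=0, p1=2, p2=7, p3=9, p4=4, p5=1)
step 6: fire t0:  (p0=0, p1=2, p2=7, p3=9, p4=4, p5=1) → (p0=0, p1=2, p2=7, p3=12, p4=4, p5=2)
step 7: fire t4:  (p0=0, p1=2, p2=7, p3=12, p4=4, p5=2) → (p0=0, p1=3, p2=7, p3=9, p4=2, p5=0)
step 8: fire t0:  (p0=0, p1=3, p2=7, p3=9, p4=2, p5=0) → (p0=0, p1=3, p2=7, p3=12, p4=2, p5=1)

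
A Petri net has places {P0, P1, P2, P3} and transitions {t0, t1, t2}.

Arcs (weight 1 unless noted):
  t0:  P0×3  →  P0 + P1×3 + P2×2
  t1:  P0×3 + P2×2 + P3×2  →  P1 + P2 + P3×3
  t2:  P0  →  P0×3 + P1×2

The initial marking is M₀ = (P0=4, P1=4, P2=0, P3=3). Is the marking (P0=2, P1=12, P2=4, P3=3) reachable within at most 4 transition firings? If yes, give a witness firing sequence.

step 1: fire t0:  (P0=4, P1=4, P2=0, P3=3) → (P0=2, P1=7, P2=2, P3=3)
step 2: fire t2:  (P0=2, P1=7, P2=2, P3=3) → (P0=4, P1=9, P2=2, P3=3)
step 3: fire t0:  (P0=4, P1=9, P2=2, P3=3) → (P0=2, P1=12, P2=4, P3=3)

YES — reachable via ⟨t0, t2, t0⟩ (3 firings)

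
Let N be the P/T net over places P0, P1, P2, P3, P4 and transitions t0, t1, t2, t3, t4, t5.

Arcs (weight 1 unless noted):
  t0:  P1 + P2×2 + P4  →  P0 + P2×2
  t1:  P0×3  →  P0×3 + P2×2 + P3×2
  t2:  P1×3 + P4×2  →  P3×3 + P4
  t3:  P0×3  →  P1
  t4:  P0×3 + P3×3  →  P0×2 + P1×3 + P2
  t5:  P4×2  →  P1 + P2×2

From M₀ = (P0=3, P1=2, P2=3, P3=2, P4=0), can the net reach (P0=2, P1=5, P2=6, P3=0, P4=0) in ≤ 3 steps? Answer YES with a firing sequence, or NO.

depth 0: 1 marking
depth 1: 3 markings reached so far
depth 2: 6 markings reached so far
depth 3: 9 markings reached so far
target is not among the 9 markings reachable within 3 steps

NO — not reachable within 3 firings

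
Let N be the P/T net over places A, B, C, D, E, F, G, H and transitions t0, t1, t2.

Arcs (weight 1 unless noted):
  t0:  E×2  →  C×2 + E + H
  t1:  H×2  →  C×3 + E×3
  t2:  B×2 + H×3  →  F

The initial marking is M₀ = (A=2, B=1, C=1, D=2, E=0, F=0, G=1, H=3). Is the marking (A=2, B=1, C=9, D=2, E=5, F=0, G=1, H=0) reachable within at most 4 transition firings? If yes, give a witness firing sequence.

YES — reachable via ⟨t1, t0, t1⟩ (3 firings)

step 1: fire t1:  (A=2, B=1, C=1, D=2, E=0, F=0, G=1, H=3) → (A=2, B=1, C=4, D=2, E=3, F=0, G=1, H=1)
step 2: fire t0:  (A=2, B=1, C=4, D=2, E=3, F=0, G=1, H=1) → (A=2, B=1, C=6, D=2, E=2, F=0, G=1, H=2)
step 3: fire t1:  (A=2, B=1, C=6, D=2, E=2, F=0, G=1, H=2) → (A=2, B=1, C=9, D=2, E=5, F=0, G=1, H=0)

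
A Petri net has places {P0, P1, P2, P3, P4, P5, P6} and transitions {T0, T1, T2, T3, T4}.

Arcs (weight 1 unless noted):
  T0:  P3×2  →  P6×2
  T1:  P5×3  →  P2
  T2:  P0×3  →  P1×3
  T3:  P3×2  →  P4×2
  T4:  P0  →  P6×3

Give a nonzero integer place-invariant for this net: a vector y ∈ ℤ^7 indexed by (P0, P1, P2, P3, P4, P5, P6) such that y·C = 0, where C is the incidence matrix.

y = (P0:0, P1:0, P2:3, P3:0, P4:0, P5:1, P6:0)

Incidence matrix C (rows=places, cols=transitions):
       T0   T1   T2   T3   T4
   P0   0    0   -3    0   -1
   P1   0    0    3    0    0
   P2   0    1    0    0    0
   P3  -2    0    0   -2    0
   P4   0    0    0    2    0
   P5   0   -3    0    0    0
   P6   2    0    0    0    3

Candidate y = [0, 0, 3, 0, 0, 1, 0]; check y·C column-wise:
  col T0: 3·0 + 0·-2 + 1·0 + 0·2 = 0
  col T1: 3·1 + 1·-3 = 0
  col T2: 0·-3 + 0·3 + 3·0 + 1·0 = 0
  col T3: 3·0 + 0·-2 + 0·2 + 1·0 = 0
  col T4: 0·-1 + 3·0 + 1·0 + 0·3 = 0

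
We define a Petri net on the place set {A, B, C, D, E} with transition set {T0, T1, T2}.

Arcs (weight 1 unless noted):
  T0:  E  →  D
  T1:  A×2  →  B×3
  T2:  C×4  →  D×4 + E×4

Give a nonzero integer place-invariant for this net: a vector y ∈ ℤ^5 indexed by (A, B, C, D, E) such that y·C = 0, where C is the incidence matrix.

Incidence matrix C (rows=places, cols=transitions):
       T0   T1   T2
    A   0   -2    0
    B   0    3    0
    C   0    0   -4
    D   1    0    4
    E  -1    0    4

Candidate y = [3, 2, 0, 0, 0]; check y·C column-wise:
  col T0: 3·0 + 2·0 + 0·1 + 0·-1 = 0
  col T1: 3·-2 + 2·3 = 0
  col T2: 3·0 + 2·0 + 0·-4 + 0·4 + 0·4 = 0

y = (A:3, B:2, C:0, D:0, E:0)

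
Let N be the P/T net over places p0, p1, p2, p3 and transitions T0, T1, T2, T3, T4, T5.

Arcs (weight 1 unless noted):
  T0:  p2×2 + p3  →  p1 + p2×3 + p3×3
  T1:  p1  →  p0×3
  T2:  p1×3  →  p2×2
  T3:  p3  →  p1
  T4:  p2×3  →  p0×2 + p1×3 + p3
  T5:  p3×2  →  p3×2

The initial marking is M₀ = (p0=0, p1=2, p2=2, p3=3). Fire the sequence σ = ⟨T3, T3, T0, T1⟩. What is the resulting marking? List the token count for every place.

(p0=3, p1=4, p2=3, p3=3)

step 1: fire T3:  (p0=0, p1=2, p2=2, p3=3) → (p0=0, p1=3, p2=2, p3=2)
step 2: fire T3:  (p0=0, p1=3, p2=2, p3=2) → (p0=0, p1=4, p2=2, p3=1)
step 3: fire T0:  (p0=0, p1=4, p2=2, p3=1) → (p0=0, p1=5, p2=3, p3=3)
step 4: fire T1:  (p0=0, p1=5, p2=3, p3=3) → (p0=3, p1=4, p2=3, p3=3)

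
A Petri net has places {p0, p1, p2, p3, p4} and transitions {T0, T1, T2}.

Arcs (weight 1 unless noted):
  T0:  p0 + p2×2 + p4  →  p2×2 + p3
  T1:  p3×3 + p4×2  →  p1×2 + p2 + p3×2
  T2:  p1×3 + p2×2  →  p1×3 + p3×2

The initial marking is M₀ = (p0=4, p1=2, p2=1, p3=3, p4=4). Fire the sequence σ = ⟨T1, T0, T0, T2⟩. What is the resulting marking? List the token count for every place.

(p0=2, p1=4, p2=0, p3=6, p4=0)

step 1: fire T1:  (p0=4, p1=2, p2=1, p3=3, p4=4) → (p0=4, p1=4, p2=2, p3=2, p4=2)
step 2: fire T0:  (p0=4, p1=4, p2=2, p3=2, p4=2) → (p0=3, p1=4, p2=2, p3=3, p4=1)
step 3: fire T0:  (p0=3, p1=4, p2=2, p3=3, p4=1) → (p0=2, p1=4, p2=2, p3=4, p4=0)
step 4: fire T2:  (p0=2, p1=4, p2=2, p3=4, p4=0) → (p0=2, p1=4, p2=0, p3=6, p4=0)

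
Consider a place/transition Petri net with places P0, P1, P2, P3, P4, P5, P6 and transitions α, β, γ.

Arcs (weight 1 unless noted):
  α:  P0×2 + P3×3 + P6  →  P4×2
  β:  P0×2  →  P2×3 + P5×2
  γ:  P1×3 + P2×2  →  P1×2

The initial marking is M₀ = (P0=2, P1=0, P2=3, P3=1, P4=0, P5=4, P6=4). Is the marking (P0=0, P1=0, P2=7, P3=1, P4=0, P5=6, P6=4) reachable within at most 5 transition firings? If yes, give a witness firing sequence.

depth 0: 1 marking
depth 1: 2 markings reached so far
depth 2: 2 markings reached so far
(frontier empty at depth 2; search complete)
target is not among the 2 markings reachable within 5 steps

NO — not reachable within 5 firings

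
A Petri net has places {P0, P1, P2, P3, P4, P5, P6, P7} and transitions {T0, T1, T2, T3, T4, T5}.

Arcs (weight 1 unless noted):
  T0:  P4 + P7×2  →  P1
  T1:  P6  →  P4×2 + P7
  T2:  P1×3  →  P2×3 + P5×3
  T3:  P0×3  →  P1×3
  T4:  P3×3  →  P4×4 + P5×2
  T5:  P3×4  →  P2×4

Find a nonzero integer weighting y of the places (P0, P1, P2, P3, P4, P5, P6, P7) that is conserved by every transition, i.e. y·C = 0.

Incidence matrix C (rows=places, cols=transitions):
       T0   T1   T2   T3   T4   T5
   P0   0    0    0   -3    0    0
   P1   1    0   -3    3    0    0
   P2   0    0    3    0    0    4
   P3   0    0    0    0   -3   -4
   P4  -1    2    0    0    4    0
   P5   0    0    3    0    2    0
   P6   0   -1    0    0    0    0
   P7  -2    1    0    0    0    0

Candidate y = [5, 5, 6, 6, 5, -1, 10, 0]; check y·C column-wise:
  col T0: 5·0 + 5·1 + 6·0 + 6·0 + 5·-1 + -1·0 + 10·0 + 0·-2 = 0
  col T1: 5·0 + 5·0 + 6·0 + 6·0 + 5·2 + -1·0 + 10·-1 + 0·1 = 0
  col T2: 5·0 + 5·-3 + 6·3 + 6·0 + 5·0 + -1·3 + 10·0 = 0
  col T3: 5·-3 + 5·3 + 6·0 + 6·0 + 5·0 + -1·0 + 10·0 = 0
  col T4: 5·0 + 5·0 + 6·0 + 6·-3 + 5·4 + -1·2 + 10·0 = 0
  col T5: 5·0 + 5·0 + 6·4 + 6·-4 + 5·0 + -1·0 + 10·0 = 0

y = (P0:5, P1:5, P2:6, P3:6, P4:5, P5:-1, P6:10, P7:0)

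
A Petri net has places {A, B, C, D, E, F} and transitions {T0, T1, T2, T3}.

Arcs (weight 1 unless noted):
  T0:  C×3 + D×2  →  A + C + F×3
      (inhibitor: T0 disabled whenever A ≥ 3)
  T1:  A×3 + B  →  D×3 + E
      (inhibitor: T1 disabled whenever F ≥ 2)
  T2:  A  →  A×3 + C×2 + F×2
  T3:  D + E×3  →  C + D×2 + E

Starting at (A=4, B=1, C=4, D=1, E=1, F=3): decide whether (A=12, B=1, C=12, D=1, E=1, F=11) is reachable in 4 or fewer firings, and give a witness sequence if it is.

step 1: fire T2:  (A=4, B=1, C=4, D=1, E=1, F=3) → (A=6, B=1, C=6, D=1, E=1, F=5)
step 2: fire T2:  (A=6, B=1, C=6, D=1, E=1, F=5) → (A=8, B=1, C=8, D=1, E=1, F=7)
step 3: fire T2:  (A=8, B=1, C=8, D=1, E=1, F=7) → (A=10, B=1, C=10, D=1, E=1, F=9)
step 4: fire T2:  (A=10, B=1, C=10, D=1, E=1, F=9) → (A=12, B=1, C=12, D=1, E=1, F=11)

YES — reachable via ⟨T2, T2, T2, T2⟩ (4 firings)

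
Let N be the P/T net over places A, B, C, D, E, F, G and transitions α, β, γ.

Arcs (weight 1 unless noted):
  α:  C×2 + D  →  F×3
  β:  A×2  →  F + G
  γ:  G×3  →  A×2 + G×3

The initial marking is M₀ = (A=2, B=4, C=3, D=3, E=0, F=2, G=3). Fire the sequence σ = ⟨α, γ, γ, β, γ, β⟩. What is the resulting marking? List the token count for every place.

step 1: fire α:  (A=2, B=4, C=3, D=3, E=0, F=2, G=3) → (A=2, B=4, C=1, D=2, E=0, F=5, G=3)
step 2: fire γ:  (A=2, B=4, C=1, D=2, E=0, F=5, G=3) → (A=4, B=4, C=1, D=2, E=0, F=5, G=3)
step 3: fire γ:  (A=4, B=4, C=1, D=2, E=0, F=5, G=3) → (A=6, B=4, C=1, D=2, E=0, F=5, G=3)
step 4: fire β:  (A=6, B=4, C=1, D=2, E=0, F=5, G=3) → (A=4, B=4, C=1, D=2, E=0, F=6, G=4)
step 5: fire γ:  (A=4, B=4, C=1, D=2, E=0, F=6, G=4) → (A=6, B=4, C=1, D=2, E=0, F=6, G=4)
step 6: fire β:  (A=6, B=4, C=1, D=2, E=0, F=6, G=4) → (A=4, B=4, C=1, D=2, E=0, F=7, G=5)

(A=4, B=4, C=1, D=2, E=0, F=7, G=5)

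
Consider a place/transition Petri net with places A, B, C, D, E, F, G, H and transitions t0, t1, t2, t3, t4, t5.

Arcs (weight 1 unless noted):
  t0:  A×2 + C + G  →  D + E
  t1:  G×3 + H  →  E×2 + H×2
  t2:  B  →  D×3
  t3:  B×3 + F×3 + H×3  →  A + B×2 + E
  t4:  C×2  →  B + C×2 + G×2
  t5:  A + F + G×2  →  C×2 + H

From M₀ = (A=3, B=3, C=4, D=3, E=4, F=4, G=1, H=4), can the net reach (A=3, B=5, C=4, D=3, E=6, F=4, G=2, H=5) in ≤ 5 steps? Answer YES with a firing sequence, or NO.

step 1: fire t4:  (A=3, B=3, C=4, D=3, E=4, F=4, G=1, H=4) → (A=3, B=4, C=4, D=3, E=4, F=4, G=3, H=4)
step 2: fire t1:  (A=3, B=4, C=4, D=3, E=4, F=4, G=3, H=4) → (A=3, B=4, C=4, D=3, E=6, F=4, G=0, H=5)
step 3: fire t4:  (A=3, B=4, C=4, D=3, E=6, F=4, G=0, H=5) → (A=3, B=5, C=4, D=3, E=6, F=4, G=2, H=5)

YES — reachable via ⟨t4, t1, t4⟩ (3 firings)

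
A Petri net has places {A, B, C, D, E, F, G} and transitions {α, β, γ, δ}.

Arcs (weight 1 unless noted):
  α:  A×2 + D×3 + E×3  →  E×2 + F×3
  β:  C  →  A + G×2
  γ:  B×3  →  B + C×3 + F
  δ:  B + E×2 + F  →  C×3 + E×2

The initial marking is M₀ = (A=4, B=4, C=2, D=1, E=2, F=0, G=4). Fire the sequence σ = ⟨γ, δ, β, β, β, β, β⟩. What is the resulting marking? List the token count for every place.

(A=9, B=1, C=3, D=1, E=2, F=0, G=14)

step 1: fire γ:  (A=4, B=4, C=2, D=1, E=2, F=0, G=4) → (A=4, B=2, C=5, D=1, E=2, F=1, G=4)
step 2: fire δ:  (A=4, B=2, C=5, D=1, E=2, F=1, G=4) → (A=4, B=1, C=8, D=1, E=2, F=0, G=4)
step 3: fire β:  (A=4, B=1, C=8, D=1, E=2, F=0, G=4) → (A=5, B=1, C=7, D=1, E=2, F=0, G=6)
step 4: fire β:  (A=5, B=1, C=7, D=1, E=2, F=0, G=6) → (A=6, B=1, C=6, D=1, E=2, F=0, G=8)
step 5: fire β:  (A=6, B=1, C=6, D=1, E=2, F=0, G=8) → (A=7, B=1, C=5, D=1, E=2, F=0, G=10)
step 6: fire β:  (A=7, B=1, C=5, D=1, E=2, F=0, G=10) → (A=8, B=1, C=4, D=1, E=2, F=0, G=12)
step 7: fire β:  (A=8, B=1, C=4, D=1, E=2, F=0, G=12) → (A=9, B=1, C=3, D=1, E=2, F=0, G=14)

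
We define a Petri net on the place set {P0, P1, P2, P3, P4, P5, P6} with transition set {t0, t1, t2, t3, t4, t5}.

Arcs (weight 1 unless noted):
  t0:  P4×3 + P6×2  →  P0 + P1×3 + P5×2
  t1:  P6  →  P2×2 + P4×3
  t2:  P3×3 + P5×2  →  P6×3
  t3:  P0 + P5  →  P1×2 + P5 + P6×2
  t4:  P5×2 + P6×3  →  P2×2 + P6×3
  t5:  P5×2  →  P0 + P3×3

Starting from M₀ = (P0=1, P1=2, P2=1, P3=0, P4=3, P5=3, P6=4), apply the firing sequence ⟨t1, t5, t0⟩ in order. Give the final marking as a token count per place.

(P0=3, P1=5, P2=3, P3=3, P4=3, P5=3, P6=1)

step 1: fire t1:  (P0=1, P1=2, P2=1, P3=0, P4=3, P5=3, P6=4) → (P0=1, P1=2, P2=3, P3=0, P4=6, P5=3, P6=3)
step 2: fire t5:  (P0=1, P1=2, P2=3, P3=0, P4=6, P5=3, P6=3) → (P0=2, P1=2, P2=3, P3=3, P4=6, P5=1, P6=3)
step 3: fire t0:  (P0=2, P1=2, P2=3, P3=3, P4=6, P5=1, P6=3) → (P0=3, P1=5, P2=3, P3=3, P4=3, P5=3, P6=1)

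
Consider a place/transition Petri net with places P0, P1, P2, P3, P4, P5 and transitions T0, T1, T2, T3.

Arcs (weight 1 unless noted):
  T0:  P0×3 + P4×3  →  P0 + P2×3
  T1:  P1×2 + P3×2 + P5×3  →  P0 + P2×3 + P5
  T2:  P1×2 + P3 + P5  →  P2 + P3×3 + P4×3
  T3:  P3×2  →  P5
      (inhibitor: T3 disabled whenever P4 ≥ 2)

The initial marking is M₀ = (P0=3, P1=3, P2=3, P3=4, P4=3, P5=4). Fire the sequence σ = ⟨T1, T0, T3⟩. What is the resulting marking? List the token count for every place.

step 1: fire T1:  (P0=3, P1=3, P2=3, P3=4, P4=3, P5=4) → (P0=4, P1=1, P2=6, P3=2, P4=3, P5=2)
step 2: fire T0:  (P0=4, P1=1, P2=6, P3=2, P4=3, P5=2) → (P0=2, P1=1, P2=9, P3=2, P4=0, P5=2)
step 3: fire T3:  (P0=2, P1=1, P2=9, P3=2, P4=0, P5=2) → (P0=2, P1=1, P2=9, P3=0, P4=0, P5=3)

(P0=2, P1=1, P2=9, P3=0, P4=0, P5=3)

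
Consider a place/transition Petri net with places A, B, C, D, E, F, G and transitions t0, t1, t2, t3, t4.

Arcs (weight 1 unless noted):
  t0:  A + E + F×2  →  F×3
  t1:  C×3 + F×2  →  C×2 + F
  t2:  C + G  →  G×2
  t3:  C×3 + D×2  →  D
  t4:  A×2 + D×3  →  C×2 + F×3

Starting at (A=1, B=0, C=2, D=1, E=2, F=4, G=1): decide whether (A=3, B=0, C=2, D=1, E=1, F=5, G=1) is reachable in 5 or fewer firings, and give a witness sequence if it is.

NO — not reachable within 5 firings

depth 0: 1 marking
depth 1: 3 markings reached so far
depth 2: 5 markings reached so far
depth 3: 6 markings reached so far
depth 4: 6 markings reached so far
(frontier empty at depth 4; search complete)
target is not among the 6 markings reachable within 5 steps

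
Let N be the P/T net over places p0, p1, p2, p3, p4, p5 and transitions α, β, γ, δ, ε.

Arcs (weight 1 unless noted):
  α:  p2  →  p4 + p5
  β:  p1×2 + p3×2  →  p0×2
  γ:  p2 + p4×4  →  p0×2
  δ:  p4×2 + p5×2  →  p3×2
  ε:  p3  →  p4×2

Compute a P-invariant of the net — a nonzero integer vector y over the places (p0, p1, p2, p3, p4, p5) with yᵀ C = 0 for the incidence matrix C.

Incidence matrix C (rows=places, cols=transitions):
        α    β    γ    δ    ε
   p0   0    2    2    0    0
   p1   0   -2    0    0    0
   p2  -1    0   -1    0    0
   p3   0   -2    0    2   -1
   p4   1    0   -4   -2    2
   p5   1    0    0   -2    0

Candidate y = [3, 1, 2, 2, 1, 1]; check y·C column-wise:
  col α: 3·0 + 1·0 + 2·-1 + 2·0 + 1·1 + 1·1 = 0
  col β: 3·2 + 1·-2 + 2·0 + 2·-2 + 1·0 + 1·0 = 0
  col γ: 3·2 + 1·0 + 2·-1 + 2·0 + 1·-4 + 1·0 = 0
  col δ: 3·0 + 1·0 + 2·0 + 2·2 + 1·-2 + 1·-2 = 0
  col ε: 3·0 + 1·0 + 2·0 + 2·-1 + 1·2 + 1·0 = 0

y = (p0:3, p1:1, p2:2, p3:2, p4:1, p5:1)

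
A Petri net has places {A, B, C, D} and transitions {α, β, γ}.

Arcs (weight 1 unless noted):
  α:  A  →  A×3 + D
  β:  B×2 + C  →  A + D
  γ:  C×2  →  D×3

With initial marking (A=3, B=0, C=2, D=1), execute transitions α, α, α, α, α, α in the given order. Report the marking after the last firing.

(A=15, B=0, C=2, D=7)

step 1: fire α:  (A=3, B=0, C=2, D=1) → (A=5, B=0, C=2, D=2)
step 2: fire α:  (A=5, B=0, C=2, D=2) → (A=7, B=0, C=2, D=3)
step 3: fire α:  (A=7, B=0, C=2, D=3) → (A=9, B=0, C=2, D=4)
step 4: fire α:  (A=9, B=0, C=2, D=4) → (A=11, B=0, C=2, D=5)
step 5: fire α:  (A=11, B=0, C=2, D=5) → (A=13, B=0, C=2, D=6)
step 6: fire α:  (A=13, B=0, C=2, D=6) → (A=15, B=0, C=2, D=7)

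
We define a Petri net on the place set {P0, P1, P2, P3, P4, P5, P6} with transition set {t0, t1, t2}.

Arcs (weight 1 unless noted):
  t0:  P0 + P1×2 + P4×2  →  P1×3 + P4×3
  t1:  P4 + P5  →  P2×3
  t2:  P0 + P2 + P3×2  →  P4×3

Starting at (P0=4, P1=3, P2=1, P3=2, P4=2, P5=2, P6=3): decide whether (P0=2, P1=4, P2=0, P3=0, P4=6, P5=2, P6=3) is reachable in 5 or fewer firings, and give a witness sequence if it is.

step 1: fire t0:  (P0=4, P1=3, P2=1, P3=2, P4=2, P5=2, P6=3) → (P0=3, P1=4, P2=1, P3=2, P4=3, P5=2, P6=3)
step 2: fire t2:  (P0=3, P1=4, P2=1, P3=2, P4=3, P5=2, P6=3) → (P0=2, P1=4, P2=0, P3=0, P4=6, P5=2, P6=3)

YES — reachable via ⟨t0, t2⟩ (2 firings)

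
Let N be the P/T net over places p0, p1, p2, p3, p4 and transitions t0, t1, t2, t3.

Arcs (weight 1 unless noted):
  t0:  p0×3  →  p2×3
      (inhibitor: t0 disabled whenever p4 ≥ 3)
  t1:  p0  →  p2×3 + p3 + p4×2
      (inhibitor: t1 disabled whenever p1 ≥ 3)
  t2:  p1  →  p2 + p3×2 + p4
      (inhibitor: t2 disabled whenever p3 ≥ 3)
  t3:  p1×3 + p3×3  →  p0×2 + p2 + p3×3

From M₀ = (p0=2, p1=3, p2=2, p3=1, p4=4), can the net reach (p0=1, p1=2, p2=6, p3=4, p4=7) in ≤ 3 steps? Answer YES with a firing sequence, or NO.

YES — reachable via ⟨t2, t1⟩ (2 firings)

step 1: fire t2:  (p0=2, p1=3, p2=2, p3=1, p4=4) → (p0=2, p1=2, p2=3, p3=3, p4=5)
step 2: fire t1:  (p0=2, p1=2, p2=3, p3=3, p4=5) → (p0=1, p1=2, p2=6, p3=4, p4=7)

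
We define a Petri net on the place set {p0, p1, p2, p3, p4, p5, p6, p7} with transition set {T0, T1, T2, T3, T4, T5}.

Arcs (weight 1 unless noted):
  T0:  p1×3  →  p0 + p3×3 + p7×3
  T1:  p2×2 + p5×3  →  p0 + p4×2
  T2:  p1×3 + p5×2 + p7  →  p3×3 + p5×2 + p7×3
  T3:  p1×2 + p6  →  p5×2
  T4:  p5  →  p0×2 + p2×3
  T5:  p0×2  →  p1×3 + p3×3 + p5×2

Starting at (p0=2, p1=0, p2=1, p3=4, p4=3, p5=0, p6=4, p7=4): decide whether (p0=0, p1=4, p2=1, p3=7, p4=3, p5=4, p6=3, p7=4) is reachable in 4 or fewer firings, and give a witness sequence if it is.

NO — not reachable within 4 firings

depth 0: 1 marking
depth 1: 2 markings reached so far
depth 2: 6 markings reached so far
depth 3: 11 markings reached so far
depth 4: 20 markings reached so far
target is not among the 20 markings reachable within 4 steps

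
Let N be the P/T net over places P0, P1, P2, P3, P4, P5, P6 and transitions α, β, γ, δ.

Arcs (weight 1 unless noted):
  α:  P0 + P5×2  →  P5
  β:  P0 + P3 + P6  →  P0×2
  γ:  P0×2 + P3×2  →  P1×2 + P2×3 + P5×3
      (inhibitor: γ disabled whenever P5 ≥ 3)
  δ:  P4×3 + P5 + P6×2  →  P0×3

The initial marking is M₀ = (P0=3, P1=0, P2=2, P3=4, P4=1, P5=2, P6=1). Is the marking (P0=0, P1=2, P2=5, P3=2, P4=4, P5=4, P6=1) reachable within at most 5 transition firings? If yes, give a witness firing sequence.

depth 0: 1 marking
depth 1: 4 markings reached so far
depth 2: 7 markings reached so far
depth 3: 8 markings reached so far
depth 4: 9 markings reached so far
depth 5: 9 markings reached so far
(frontier empty at depth 5; search complete)
target is not among the 9 markings reachable within 5 steps

NO — not reachable within 5 firings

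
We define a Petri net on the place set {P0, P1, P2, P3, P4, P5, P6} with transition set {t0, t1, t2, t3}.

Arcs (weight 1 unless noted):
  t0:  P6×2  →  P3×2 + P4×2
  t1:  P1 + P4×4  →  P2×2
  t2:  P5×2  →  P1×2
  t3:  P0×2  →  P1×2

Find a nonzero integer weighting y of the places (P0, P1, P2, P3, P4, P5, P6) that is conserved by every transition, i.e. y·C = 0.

Incidence matrix C (rows=places, cols=transitions):
       t0   t1   t2   t3
   P0   0    0    0   -2
   P1   0   -1    2    2
   P2   0    2    0    0
   P3   2    0    0    0
   P4   2   -4    0    0
   P5   0    0   -2    0
   P6  -2    0    0    0

Candidate y = [0, 0, 2, -1, 1, 0, 0]; check y·C column-wise:
  col t0: 2·0 + -1·2 + 1·2 + 0·-2 = 0
  col t1: 0·-1 + 2·2 + -1·0 + 1·-4 = 0
  col t2: 0·2 + 2·0 + -1·0 + 1·0 + 0·-2 = 0
  col t3: 0·-2 + 0·2 + 2·0 + -1·0 + 1·0 = 0

y = (P0:0, P1:0, P2:2, P3:-1, P4:1, P5:0, P6:0)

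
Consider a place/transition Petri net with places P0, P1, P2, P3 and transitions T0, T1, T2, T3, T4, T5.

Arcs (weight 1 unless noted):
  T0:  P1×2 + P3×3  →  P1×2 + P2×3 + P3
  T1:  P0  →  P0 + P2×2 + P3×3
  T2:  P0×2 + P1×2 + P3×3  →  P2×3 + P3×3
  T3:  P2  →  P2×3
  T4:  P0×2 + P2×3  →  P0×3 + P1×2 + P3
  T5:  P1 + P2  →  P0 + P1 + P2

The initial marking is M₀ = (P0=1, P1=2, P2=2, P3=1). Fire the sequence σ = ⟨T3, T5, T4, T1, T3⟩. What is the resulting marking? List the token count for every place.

step 1: fire T3:  (P0=1, P1=2, P2=2, P3=1) → (P0=1, P1=2, P2=4, P3=1)
step 2: fire T5:  (P0=1, P1=2, P2=4, P3=1) → (P0=2, P1=2, P2=4, P3=1)
step 3: fire T4:  (P0=2, P1=2, P2=4, P3=1) → (P0=3, P1=4, P2=1, P3=2)
step 4: fire T1:  (P0=3, P1=4, P2=1, P3=2) → (P0=3, P1=4, P2=3, P3=5)
step 5: fire T3:  (P0=3, P1=4, P2=3, P3=5) → (P0=3, P1=4, P2=5, P3=5)

(P0=3, P1=4, P2=5, P3=5)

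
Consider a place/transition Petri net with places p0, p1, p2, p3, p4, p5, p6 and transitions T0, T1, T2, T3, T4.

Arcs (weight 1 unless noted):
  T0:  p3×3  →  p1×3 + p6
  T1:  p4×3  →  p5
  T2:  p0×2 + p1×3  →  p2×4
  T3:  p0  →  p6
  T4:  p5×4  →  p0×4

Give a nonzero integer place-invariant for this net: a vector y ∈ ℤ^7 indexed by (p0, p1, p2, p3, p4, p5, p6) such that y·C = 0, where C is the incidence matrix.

y = (p0:0, p1:4, p2:3, p3:4, p4:0, p5:0, p6:0)

Incidence matrix C (rows=places, cols=transitions):
       T0   T1   T2   T3   T4
   p0   0    0   -2   -1    4
   p1   3    0   -3    0    0
   p2   0    0    4    0    0
   p3  -3    0    0    0    0
   p4   0   -3    0    0    0
   p5   0    1    0    0   -4
   p6   1    0    0    1    0

Candidate y = [0, 4, 3, 4, 0, 0, 0]; check y·C column-wise:
  col T0: 4·3 + 3·0 + 4·-3 + 0·1 = 0
  col T1: 4·0 + 3·0 + 4·0 + 0·-3 + 0·1 = 0
  col T2: 0·-2 + 4·-3 + 3·4 + 4·0 = 0
  col T3: 0·-1 + 4·0 + 3·0 + 4·0 + 0·1 = 0
  col T4: 0·4 + 4·0 + 3·0 + 4·0 + 0·-4 = 0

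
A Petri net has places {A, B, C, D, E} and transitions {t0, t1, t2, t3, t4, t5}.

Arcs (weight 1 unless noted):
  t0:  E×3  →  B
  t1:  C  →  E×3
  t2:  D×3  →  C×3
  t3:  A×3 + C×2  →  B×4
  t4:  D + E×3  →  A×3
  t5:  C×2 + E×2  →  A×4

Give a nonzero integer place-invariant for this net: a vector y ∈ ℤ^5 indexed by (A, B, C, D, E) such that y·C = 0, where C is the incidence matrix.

y = (A:2, B:3, C:3, D:3, E:1)

Incidence matrix C (rows=places, cols=transitions):
       t0   t1   t2   t3   t4   t5
    A   0    0    0   -3    3    4
    B   1    0    0    4    0    0
    C   0   -1    3   -2    0   -2
    D   0    0   -3    0   -1    0
    E  -3    3    0    0   -3   -2

Candidate y = [2, 3, 3, 3, 1]; check y·C column-wise:
  col t0: 2·0 + 3·1 + 3·0 + 3·0 + 1·-3 = 0
  col t1: 2·0 + 3·0 + 3·-1 + 3·0 + 1·3 = 0
  col t2: 2·0 + 3·0 + 3·3 + 3·-3 + 1·0 = 0
  col t3: 2·-3 + 3·4 + 3·-2 + 3·0 + 1·0 = 0
  col t4: 2·3 + 3·0 + 3·0 + 3·-1 + 1·-3 = 0
  col t5: 2·4 + 3·0 + 3·-2 + 3·0 + 1·-2 = 0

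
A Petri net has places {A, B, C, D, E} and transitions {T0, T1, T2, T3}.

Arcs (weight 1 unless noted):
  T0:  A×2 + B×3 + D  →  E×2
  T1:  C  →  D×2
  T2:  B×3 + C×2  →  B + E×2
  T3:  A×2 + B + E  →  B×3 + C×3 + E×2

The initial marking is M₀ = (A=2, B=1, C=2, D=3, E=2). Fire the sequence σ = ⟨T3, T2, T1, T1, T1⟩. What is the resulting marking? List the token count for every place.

(A=0, B=1, C=0, D=9, E=5)

step 1: fire T3:  (A=2, B=1, C=2, D=3, E=2) → (A=0, B=3, C=5, D=3, E=3)
step 2: fire T2:  (A=0, B=3, C=5, D=3, E=3) → (A=0, B=1, C=3, D=3, E=5)
step 3: fire T1:  (A=0, B=1, C=3, D=3, E=5) → (A=0, B=1, C=2, D=5, E=5)
step 4: fire T1:  (A=0, B=1, C=2, D=5, E=5) → (A=0, B=1, C=1, D=7, E=5)
step 5: fire T1:  (A=0, B=1, C=1, D=7, E=5) → (A=0, B=1, C=0, D=9, E=5)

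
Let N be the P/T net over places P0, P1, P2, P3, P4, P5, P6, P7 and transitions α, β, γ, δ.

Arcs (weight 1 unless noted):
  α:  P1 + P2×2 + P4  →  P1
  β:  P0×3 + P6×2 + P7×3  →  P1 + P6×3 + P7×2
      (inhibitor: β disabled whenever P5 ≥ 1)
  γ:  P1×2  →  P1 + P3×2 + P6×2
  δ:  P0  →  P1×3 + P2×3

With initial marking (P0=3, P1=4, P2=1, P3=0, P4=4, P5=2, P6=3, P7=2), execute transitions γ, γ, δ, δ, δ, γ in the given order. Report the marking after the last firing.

step 1: fire γ:  (P0=3, P1=4, P2=1, P3=0, P4=4, P5=2, P6=3, P7=2) → (P0=3, P1=3, P2=1, P3=2, P4=4, P5=2, P6=5, P7=2)
step 2: fire γ:  (P0=3, P1=3, P2=1, P3=2, P4=4, P5=2, P6=5, P7=2) → (P0=3, P1=2, P2=1, P3=4, P4=4, P5=2, P6=7, P7=2)
step 3: fire δ:  (P0=3, P1=2, P2=1, P3=4, P4=4, P5=2, P6=7, P7=2) → (P0=2, P1=5, P2=4, P3=4, P4=4, P5=2, P6=7, P7=2)
step 4: fire δ:  (P0=2, P1=5, P2=4, P3=4, P4=4, P5=2, P6=7, P7=2) → (P0=1, P1=8, P2=7, P3=4, P4=4, P5=2, P6=7, P7=2)
step 5: fire δ:  (P0=1, P1=8, P2=7, P3=4, P4=4, P5=2, P6=7, P7=2) → (P0=0, P1=11, P2=10, P3=4, P4=4, P5=2, P6=7, P7=2)
step 6: fire γ:  (P0=0, P1=11, P2=10, P3=4, P4=4, P5=2, P6=7, P7=2) → (P0=0, P1=10, P2=10, P3=6, P4=4, P5=2, P6=9, P7=2)

(P0=0, P1=10, P2=10, P3=6, P4=4, P5=2, P6=9, P7=2)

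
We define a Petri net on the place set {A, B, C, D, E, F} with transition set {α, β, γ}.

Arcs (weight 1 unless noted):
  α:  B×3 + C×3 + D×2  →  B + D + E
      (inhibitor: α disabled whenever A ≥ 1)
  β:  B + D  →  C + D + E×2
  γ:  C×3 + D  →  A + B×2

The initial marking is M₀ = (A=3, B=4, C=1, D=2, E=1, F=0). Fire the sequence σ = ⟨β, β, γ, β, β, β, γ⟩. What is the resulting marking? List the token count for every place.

step 1: fire β:  (A=3, B=4, C=1, D=2, E=1, F=0) → (A=3, B=3, C=2, D=2, E=3, F=0)
step 2: fire β:  (A=3, B=3, C=2, D=2, E=3, F=0) → (A=3, B=2, C=3, D=2, E=5, F=0)
step 3: fire γ:  (A=3, B=2, C=3, D=2, E=5, F=0) → (A=4, B=4, C=0, D=1, E=5, F=0)
step 4: fire β:  (A=4, B=4, C=0, D=1, E=5, F=0) → (A=4, B=3, C=1, D=1, E=7, F=0)
step 5: fire β:  (A=4, B=3, C=1, D=1, E=7, F=0) → (A=4, B=2, C=2, D=1, E=9, F=0)
step 6: fire β:  (A=4, B=2, C=2, D=1, E=9, F=0) → (A=4, B=1, C=3, D=1, E=11, F=0)
step 7: fire γ:  (A=4, B=1, C=3, D=1, E=11, F=0) → (A=5, B=3, C=0, D=0, E=11, F=0)

(A=5, B=3, C=0, D=0, E=11, F=0)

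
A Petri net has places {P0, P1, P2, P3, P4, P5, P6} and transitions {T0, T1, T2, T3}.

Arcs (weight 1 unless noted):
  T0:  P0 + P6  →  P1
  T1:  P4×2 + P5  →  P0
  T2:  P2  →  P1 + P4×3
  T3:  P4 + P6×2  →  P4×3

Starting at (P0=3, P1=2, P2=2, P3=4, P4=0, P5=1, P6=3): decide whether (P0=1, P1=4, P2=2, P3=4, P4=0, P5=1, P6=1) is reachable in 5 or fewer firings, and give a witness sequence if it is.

step 1: fire T0:  (P0=3, P1=2, P2=2, P3=4, P4=0, P5=1, P6=3) → (P0=2, P1=3, P2=2, P3=4, P4=0, P5=1, P6=2)
step 2: fire T0:  (P0=2, P1=3, P2=2, P3=4, P4=0, P5=1, P6=2) → (P0=1, P1=4, P2=2, P3=4, P4=0, P5=1, P6=1)

YES — reachable via ⟨T0, T0⟩ (2 firings)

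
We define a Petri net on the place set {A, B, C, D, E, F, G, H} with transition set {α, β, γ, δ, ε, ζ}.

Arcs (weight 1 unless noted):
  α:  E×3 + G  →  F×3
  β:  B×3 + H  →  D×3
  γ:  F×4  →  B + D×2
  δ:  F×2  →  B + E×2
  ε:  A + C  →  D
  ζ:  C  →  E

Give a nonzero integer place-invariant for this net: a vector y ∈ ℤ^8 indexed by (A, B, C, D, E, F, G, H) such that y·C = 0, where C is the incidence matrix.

Incidence matrix C (rows=places, cols=transitions):
        α    β    γ    δ    ε    ζ
    A   0    0    0    0   -1    0
    B   0   -3    1    1    0    0
    C   0    0    0    0   -1   -1
    D   0    3    2    0    1    0
    E  -3    0    0    2    0    1
    F   3    0   -4   -2    0    0
    G  -1    0    0    0    0    0
    H   0   -1    0    0    0    0

Candidate y = [3, 4, 1, 4, 1, 3, 6, 0]; check y·C column-wise:
  col α: 3·0 + 4·0 + 1·0 + 4·0 + 1·-3 + 3·3 + 6·-1 = 0
  col β: 3·0 + 4·-3 + 1·0 + 4·3 + 1·0 + 3·0 + 6·0 + 0·-1 = 0
  col γ: 3·0 + 4·1 + 1·0 + 4·2 + 1·0 + 3·-4 + 6·0 = 0
  col δ: 3·0 + 4·1 + 1·0 + 4·0 + 1·2 + 3·-2 + 6·0 = 0
  col ε: 3·-1 + 4·0 + 1·-1 + 4·1 + 1·0 + 3·0 + 6·0 = 0
  col ζ: 3·0 + 4·0 + 1·-1 + 4·0 + 1·1 + 3·0 + 6·0 = 0

y = (A:3, B:4, C:1, D:4, E:1, F:3, G:6, H:0)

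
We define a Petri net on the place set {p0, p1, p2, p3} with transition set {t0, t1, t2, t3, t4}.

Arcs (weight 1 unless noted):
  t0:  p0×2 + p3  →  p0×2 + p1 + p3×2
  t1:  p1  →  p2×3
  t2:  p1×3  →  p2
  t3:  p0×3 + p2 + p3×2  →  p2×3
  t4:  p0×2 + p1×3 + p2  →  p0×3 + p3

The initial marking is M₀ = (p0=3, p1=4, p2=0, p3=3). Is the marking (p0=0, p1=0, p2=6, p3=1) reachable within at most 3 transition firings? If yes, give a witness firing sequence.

step 1: fire t1:  (p0=3, p1=4, p2=0, p3=3) → (p0=3, p1=3, p2=3, p3=3)
step 2: fire t2:  (p0=3, p1=3, p2=3, p3=3) → (p0=3, p1=0, p2=4, p3=3)
step 3: fire t3:  (p0=3, p1=0, p2=4, p3=3) → (p0=0, p1=0, p2=6, p3=1)

YES — reachable via ⟨t1, t2, t3⟩ (3 firings)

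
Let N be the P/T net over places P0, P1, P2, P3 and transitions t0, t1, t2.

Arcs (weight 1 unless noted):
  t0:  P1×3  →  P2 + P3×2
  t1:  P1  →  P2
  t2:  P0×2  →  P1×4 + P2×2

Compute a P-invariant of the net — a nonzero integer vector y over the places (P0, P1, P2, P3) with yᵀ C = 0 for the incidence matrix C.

Incidence matrix C (rows=places, cols=transitions):
       t0   t1   t2
   P0   0    0   -2
   P1  -3   -1    4
   P2   1    1    2
   P3   2    0    0

Candidate y = [3, 1, 1, 1]; check y·C column-wise:
  col t0: 3·0 + 1·-3 + 1·1 + 1·2 = 0
  col t1: 3·0 + 1·-1 + 1·1 + 1·0 = 0
  col t2: 3·-2 + 1·4 + 1·2 + 1·0 = 0

y = (P0:3, P1:1, P2:1, P3:1)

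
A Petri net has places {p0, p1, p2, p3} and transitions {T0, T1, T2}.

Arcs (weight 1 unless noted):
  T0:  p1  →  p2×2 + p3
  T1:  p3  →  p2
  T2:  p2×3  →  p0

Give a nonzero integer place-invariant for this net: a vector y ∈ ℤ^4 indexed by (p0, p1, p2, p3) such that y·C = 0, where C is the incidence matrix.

Incidence matrix C (rows=places, cols=transitions):
       T0   T1   T2
   p0   0    0    1
   p1  -1    0    0
   p2   2    1   -3
   p3   1   -1    0

Candidate y = [3, 3, 1, 1]; check y·C column-wise:
  col T0: 3·0 + 3·-1 + 1·2 + 1·1 = 0
  col T1: 3·0 + 3·0 + 1·1 + 1·-1 = 0
  col T2: 3·1 + 3·0 + 1·-3 + 1·0 = 0

y = (p0:3, p1:3, p2:1, p3:1)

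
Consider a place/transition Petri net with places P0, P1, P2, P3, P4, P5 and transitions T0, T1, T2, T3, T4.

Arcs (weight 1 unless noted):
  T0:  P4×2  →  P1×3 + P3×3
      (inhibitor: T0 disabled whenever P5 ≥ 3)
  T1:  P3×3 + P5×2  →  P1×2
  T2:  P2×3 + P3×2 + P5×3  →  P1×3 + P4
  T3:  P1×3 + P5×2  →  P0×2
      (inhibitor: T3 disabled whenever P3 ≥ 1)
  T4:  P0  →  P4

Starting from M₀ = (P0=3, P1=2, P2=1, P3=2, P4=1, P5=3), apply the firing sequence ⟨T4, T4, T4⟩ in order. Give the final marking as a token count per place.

step 1: fire T4:  (P0=3, P1=2, P2=1, P3=2, P4=1, P5=3) → (P0=2, P1=2, P2=1, P3=2, P4=2, P5=3)
step 2: fire T4:  (P0=2, P1=2, P2=1, P3=2, P4=2, P5=3) → (P0=1, P1=2, P2=1, P3=2, P4=3, P5=3)
step 3: fire T4:  (P0=1, P1=2, P2=1, P3=2, P4=3, P5=3) → (P0=0, P1=2, P2=1, P3=2, P4=4, P5=3)

(P0=0, P1=2, P2=1, P3=2, P4=4, P5=3)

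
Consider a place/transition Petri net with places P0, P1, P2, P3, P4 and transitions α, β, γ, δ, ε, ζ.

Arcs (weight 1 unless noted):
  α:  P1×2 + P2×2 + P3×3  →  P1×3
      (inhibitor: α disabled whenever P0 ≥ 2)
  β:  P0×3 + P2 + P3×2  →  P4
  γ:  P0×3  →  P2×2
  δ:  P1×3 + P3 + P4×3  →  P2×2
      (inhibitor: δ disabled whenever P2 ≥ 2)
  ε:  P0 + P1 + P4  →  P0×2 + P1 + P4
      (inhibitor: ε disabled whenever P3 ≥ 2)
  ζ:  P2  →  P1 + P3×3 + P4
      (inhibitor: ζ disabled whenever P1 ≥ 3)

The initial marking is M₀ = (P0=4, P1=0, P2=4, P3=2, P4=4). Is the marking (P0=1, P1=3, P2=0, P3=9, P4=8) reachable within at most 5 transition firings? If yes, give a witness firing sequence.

YES — reachable via ⟨β, ζ, ζ, ζ⟩ (4 firings)

step 1: fire β:  (P0=4, P1=0, P2=4, P3=2, P4=4) → (P0=1, P1=0, P2=3, P3=0, P4=5)
step 2: fire ζ:  (P0=1, P1=0, P2=3, P3=0, P4=5) → (P0=1, P1=1, P2=2, P3=3, P4=6)
step 3: fire ζ:  (P0=1, P1=1, P2=2, P3=3, P4=6) → (P0=1, P1=2, P2=1, P3=6, P4=7)
step 4: fire ζ:  (P0=1, P1=2, P2=1, P3=6, P4=7) → (P0=1, P1=3, P2=0, P3=9, P4=8)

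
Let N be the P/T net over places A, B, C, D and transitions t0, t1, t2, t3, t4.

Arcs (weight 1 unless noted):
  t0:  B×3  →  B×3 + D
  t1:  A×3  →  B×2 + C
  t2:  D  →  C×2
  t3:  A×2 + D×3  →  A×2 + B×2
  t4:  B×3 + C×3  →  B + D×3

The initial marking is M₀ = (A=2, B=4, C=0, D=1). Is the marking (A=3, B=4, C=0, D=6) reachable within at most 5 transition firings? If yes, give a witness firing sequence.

depth 0: 1 marking
depth 1: 3 markings reached so far
depth 2: 5 markings reached so far
depth 3: 9 markings reached so far
depth 4: 14 markings reached so far
depth 5: 23 markings reached so far
target is not among the 23 markings reachable within 5 steps

NO — not reachable within 5 firings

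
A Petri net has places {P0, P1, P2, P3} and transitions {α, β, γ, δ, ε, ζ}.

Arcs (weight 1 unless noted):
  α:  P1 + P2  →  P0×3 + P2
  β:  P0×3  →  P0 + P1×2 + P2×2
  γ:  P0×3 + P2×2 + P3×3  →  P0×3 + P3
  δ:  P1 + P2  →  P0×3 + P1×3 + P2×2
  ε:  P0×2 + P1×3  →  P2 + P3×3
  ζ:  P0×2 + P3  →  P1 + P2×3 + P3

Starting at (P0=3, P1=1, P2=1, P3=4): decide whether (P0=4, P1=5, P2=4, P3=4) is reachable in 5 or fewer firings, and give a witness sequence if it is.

YES — reachable via ⟨β, δ⟩ (2 firings)

step 1: fire β:  (P0=3, P1=1, P2=1, P3=4) → (P0=1, P1=3, P2=3, P3=4)
step 2: fire δ:  (P0=1, P1=3, P2=3, P3=4) → (P0=4, P1=5, P2=4, P3=4)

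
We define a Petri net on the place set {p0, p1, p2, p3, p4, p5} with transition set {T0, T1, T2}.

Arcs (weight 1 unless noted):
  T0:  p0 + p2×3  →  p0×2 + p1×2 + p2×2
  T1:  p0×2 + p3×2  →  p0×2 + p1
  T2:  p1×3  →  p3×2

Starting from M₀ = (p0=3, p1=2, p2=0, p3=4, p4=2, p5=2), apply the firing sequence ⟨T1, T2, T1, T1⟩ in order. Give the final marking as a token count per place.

(p0=3, p1=2, p2=0, p3=0, p4=2, p5=2)

step 1: fire T1:  (p0=3, p1=2, p2=0, p3=4, p4=2, p5=2) → (p0=3, p1=3, p2=0, p3=2, p4=2, p5=2)
step 2: fire T2:  (p0=3, p1=3, p2=0, p3=2, p4=2, p5=2) → (p0=3, p1=0, p2=0, p3=4, p4=2, p5=2)
step 3: fire T1:  (p0=3, p1=0, p2=0, p3=4, p4=2, p5=2) → (p0=3, p1=1, p2=0, p3=2, p4=2, p5=2)
step 4: fire T1:  (p0=3, p1=1, p2=0, p3=2, p4=2, p5=2) → (p0=3, p1=2, p2=0, p3=0, p4=2, p5=2)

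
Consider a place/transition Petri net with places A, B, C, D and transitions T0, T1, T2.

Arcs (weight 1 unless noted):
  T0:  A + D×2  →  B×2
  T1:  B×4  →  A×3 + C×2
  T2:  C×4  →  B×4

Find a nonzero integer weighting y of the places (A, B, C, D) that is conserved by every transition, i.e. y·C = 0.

Incidence matrix C (rows=places, cols=transitions):
       T0   T1   T2
    A  -1    3    0
    B   2   -4    4
    C   0    2   -4
    D  -2    0    0

Candidate y = [2, 3, 3, 2]; check y·C column-wise:
  col T0: 2·-1 + 3·2 + 3·0 + 2·-2 = 0
  col T1: 2·3 + 3·-4 + 3·2 + 2·0 = 0
  col T2: 2·0 + 3·4 + 3·-4 + 2·0 = 0

y = (A:2, B:3, C:3, D:2)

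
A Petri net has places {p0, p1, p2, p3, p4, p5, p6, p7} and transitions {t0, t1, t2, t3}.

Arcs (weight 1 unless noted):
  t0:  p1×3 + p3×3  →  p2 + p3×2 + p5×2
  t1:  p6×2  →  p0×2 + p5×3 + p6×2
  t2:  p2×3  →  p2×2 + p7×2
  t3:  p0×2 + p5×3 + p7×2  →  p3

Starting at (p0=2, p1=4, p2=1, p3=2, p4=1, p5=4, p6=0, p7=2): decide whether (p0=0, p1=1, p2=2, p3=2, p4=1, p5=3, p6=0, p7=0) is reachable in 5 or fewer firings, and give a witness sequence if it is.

step 1: fire t3:  (p0=2, p1=4, p2=1, p3=2, p4=1, p5=4, p6=0, p7=2) → (p0=0, p1=4, p2=1, p3=3, p4=1, p5=1, p6=0, p7=0)
step 2: fire t0:  (p0=0, p1=4, p2=1, p3=3, p4=1, p5=1, p6=0, p7=0) → (p0=0, p1=1, p2=2, p3=2, p4=1, p5=3, p6=0, p7=0)

YES — reachable via ⟨t3, t0⟩ (2 firings)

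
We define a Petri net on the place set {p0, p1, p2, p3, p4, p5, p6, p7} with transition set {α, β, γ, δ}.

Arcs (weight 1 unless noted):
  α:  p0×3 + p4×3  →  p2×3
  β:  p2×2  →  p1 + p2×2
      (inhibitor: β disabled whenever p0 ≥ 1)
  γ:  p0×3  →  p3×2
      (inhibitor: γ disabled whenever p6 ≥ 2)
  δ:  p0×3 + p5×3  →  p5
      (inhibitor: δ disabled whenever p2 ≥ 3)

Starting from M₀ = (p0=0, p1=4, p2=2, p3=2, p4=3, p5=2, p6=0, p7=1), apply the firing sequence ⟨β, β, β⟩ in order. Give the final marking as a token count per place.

(p0=0, p1=7, p2=2, p3=2, p4=3, p5=2, p6=0, p7=1)

step 1: fire β:  (p0=0, p1=4, p2=2, p3=2, p4=3, p5=2, p6=0, p7=1) → (p0=0, p1=5, p2=2, p3=2, p4=3, p5=2, p6=0, p7=1)
step 2: fire β:  (p0=0, p1=5, p2=2, p3=2, p4=3, p5=2, p6=0, p7=1) → (p0=0, p1=6, p2=2, p3=2, p4=3, p5=2, p6=0, p7=1)
step 3: fire β:  (p0=0, p1=6, p2=2, p3=2, p4=3, p5=2, p6=0, p7=1) → (p0=0, p1=7, p2=2, p3=2, p4=3, p5=2, p6=0, p7=1)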